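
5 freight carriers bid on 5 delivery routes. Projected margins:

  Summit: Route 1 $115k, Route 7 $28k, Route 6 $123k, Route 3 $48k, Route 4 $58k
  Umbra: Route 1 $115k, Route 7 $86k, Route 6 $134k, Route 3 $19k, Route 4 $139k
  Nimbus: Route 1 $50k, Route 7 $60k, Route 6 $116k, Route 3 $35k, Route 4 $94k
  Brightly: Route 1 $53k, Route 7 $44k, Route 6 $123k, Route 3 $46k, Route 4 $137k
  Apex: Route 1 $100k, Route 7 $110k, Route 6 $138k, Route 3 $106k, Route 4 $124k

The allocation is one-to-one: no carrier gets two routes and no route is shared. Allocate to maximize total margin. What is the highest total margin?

Max total: $560k

Optimal: Summit→Route 1 ($115k), Umbra→Route 7 ($86k), Nimbus→Route 6 ($116k), Brightly→Route 4 ($137k), Apex→Route 3 ($106k) — total 115+86+116+137+106 = $560k.
Max-entry greedy (repeatedly take the single best remaining cell) gives $498k, worse by 62.
Next-best assignment: Summit→Route 1, Umbra→Route 6, Nimbus→Route 7, Brightly→Route 4, Apex→Route 3 = $552k.
Every other assignment is strictly worse.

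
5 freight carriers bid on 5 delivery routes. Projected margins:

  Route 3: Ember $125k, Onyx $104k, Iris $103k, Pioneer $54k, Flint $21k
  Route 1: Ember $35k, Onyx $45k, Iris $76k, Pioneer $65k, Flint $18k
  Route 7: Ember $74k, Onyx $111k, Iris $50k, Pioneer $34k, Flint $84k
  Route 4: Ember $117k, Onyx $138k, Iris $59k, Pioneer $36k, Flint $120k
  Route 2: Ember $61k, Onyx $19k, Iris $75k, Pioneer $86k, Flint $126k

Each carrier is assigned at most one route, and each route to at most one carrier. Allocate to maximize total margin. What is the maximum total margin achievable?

Optimal: Ember→Route 4 ($117k), Onyx→Route 7 ($111k), Iris→Route 3 ($103k), Pioneer→Route 1 ($65k), Flint→Route 2 ($126k) — total 117+111+103+65+126 = $522k.
Next-best assignment: Ember→Route 3, Onyx→Route 7, Iris→Route 1, Pioneer→Route 2, Flint→Route 4 = $518k.

Max total: $522k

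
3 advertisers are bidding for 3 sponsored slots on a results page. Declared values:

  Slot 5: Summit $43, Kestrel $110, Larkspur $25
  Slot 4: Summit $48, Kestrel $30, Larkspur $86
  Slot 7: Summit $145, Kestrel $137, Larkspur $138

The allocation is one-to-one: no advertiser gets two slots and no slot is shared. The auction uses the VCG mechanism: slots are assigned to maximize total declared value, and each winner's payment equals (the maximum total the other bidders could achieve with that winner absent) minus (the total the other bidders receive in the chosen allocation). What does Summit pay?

Summit pays $52.

Efficient allocation: Summit→Slot 7 ($145), Kestrel→Slot 5 ($110), Larkspur→Slot 4 ($86); total welfare W = $341.
Summit receives Slot 7 at value $145, so the others get W − 145 = $196.
Without Summit: best allocation of the remaining 2 bidders over all 3 slots is Kestrel→Slot 5 ($110), Larkspur→Slot 7 ($138), total $248.
VCG payment = (others' best without Summit) − (others' welfare with Summit) = 248 − 196 = $52.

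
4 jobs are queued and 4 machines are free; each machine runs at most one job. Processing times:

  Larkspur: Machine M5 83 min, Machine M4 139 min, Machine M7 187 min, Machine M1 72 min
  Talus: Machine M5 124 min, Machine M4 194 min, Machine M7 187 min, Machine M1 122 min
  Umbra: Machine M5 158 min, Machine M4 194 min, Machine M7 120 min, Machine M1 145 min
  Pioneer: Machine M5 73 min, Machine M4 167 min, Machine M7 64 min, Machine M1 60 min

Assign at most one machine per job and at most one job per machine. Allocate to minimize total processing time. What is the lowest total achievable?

Min total: 443 min

Optimal: Larkspur→Machine M4 (139 min), Talus→Machine M5 (124 min), Umbra→Machine M7 (120 min), Pioneer→Machine M1 (60 min) — total 139+124+120+60 = 443 min.
Min-entry greedy (repeatedly take the single cheapest remaining cell) gives 457 min, worse by 14.
Next-best assignment: Larkspur→Machine M4, Talus→Machine M1, Umbra→Machine M7, Pioneer→Machine M5 = 454 min.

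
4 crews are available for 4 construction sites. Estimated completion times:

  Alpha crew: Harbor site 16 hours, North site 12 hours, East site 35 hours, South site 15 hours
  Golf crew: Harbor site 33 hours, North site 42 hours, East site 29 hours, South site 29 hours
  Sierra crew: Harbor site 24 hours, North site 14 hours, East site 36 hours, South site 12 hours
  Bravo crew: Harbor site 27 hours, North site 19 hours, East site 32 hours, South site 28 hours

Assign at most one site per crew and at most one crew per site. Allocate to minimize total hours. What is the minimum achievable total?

This is the linear assignment problem.
Optimal: Alpha crew→Harbor site (16 hours), Golf crew→East site (29 hours), Sierra crew→South site (12 hours), Bravo crew→North site (19 hours) — total 16+29+12+19 = 76 hours.
Row-greedy (each crew in turn takes its cheapest remaining site) gives 80 hours, worse by 4.
Next-best assignment: Alpha crew→North site, Golf crew→East site, Sierra crew→South site, Bravo crew→Harbor site = 80 hours.
Swapping Golf crew↔Bravo crew (Golf crew→North site 42 hours, Bravo crew→East site 32 hours) adds 26.

Minimum total: 76 hours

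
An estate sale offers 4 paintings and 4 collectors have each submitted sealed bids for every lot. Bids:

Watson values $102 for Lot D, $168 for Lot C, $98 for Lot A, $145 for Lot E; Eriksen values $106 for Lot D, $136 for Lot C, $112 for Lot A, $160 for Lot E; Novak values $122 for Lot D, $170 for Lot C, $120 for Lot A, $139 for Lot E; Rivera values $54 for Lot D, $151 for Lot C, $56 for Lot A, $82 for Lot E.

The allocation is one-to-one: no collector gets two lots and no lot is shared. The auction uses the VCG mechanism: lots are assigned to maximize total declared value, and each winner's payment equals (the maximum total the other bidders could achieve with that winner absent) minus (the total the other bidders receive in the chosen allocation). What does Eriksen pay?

Efficient allocation: Watson→Lot D ($102), Eriksen→Lot E ($160), Novak→Lot A ($120), Rivera→Lot C ($151); total welfare W = $533.
Eriksen receives Lot E at value $160, so the others get W − 160 = $373.
Without Eriksen: best allocation of the remaining 3 bidders over all 4 lots is Watson→Lot E ($145), Novak→Lot D ($122), Rivera→Lot C ($151), total $418.
VCG payment = (others' best without Eriksen) − (others' welfare with Eriksen) = 418 − 373 = $45.

Eriksen pays $45.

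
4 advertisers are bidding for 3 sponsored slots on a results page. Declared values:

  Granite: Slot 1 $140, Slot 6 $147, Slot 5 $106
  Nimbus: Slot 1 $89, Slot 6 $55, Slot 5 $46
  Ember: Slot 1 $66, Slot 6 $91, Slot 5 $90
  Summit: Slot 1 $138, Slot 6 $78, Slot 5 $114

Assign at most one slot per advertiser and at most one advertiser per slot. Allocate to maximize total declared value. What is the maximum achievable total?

Max total: $375

Optimal: Summit→Slot 1 ($138), Granite→Slot 6 ($147), Ember→Slot 5 ($90) — total 138+147+90 = $375.
Next-best assignment: Nimbus→Slot 1, Granite→Slot 6, Summit→Slot 5 = $350.
Swapping Granite↔Ember (Granite→Slot 5 $106, Ember→Slot 6 $91) loses 40.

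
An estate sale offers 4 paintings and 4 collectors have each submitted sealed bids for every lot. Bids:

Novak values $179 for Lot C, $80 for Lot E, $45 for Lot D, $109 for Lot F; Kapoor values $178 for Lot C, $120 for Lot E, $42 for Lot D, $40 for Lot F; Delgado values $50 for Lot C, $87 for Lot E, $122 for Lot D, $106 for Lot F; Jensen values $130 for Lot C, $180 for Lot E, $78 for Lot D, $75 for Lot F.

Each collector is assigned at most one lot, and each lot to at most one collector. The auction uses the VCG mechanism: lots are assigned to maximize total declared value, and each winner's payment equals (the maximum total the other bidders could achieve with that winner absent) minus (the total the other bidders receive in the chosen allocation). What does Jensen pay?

Efficient allocation: Novak→Lot F ($109), Kapoor→Lot C ($178), Delgado→Lot D ($122), Jensen→Lot E ($180); total welfare W = $589.
Jensen receives Lot E at value $180, so the others get W − 180 = $409.
Without Jensen: best allocation of the remaining 3 bidders over all 4 lots is Novak→Lot C ($179), Kapoor→Lot E ($120), Delgado→Lot D ($122), total $421.
VCG payment = (others' best without Jensen) − (others' welfare with Jensen) = 421 − 409 = $12.

Jensen pays $12.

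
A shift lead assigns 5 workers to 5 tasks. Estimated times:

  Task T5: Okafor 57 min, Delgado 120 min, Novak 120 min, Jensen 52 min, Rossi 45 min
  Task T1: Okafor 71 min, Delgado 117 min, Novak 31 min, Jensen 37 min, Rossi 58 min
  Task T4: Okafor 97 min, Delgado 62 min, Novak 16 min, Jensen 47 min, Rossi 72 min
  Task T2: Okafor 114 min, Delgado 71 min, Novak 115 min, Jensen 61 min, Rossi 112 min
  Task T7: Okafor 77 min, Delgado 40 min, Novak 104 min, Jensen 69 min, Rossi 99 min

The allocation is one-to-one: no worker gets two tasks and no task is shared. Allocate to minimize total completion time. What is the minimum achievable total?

Treat this as an assignment problem: match each worker to one task.
Optimal: Okafor→Task T5 (57 min), Delgado→Task T7 (40 min), Novak→Task T4 (16 min), Jensen→Task T2 (61 min), Rossi→Task T1 (58 min) — total 57+40+16+61+58 = 232 min.
Column-greedy (each task in turn goes to its cheapest remaining worker) gives 271 min, worse by 39.
Swapping Novak↔Jensen (Novak→Task T2 115 min, Jensen→Task T4 47 min) adds 85.

Minimum total: 232 min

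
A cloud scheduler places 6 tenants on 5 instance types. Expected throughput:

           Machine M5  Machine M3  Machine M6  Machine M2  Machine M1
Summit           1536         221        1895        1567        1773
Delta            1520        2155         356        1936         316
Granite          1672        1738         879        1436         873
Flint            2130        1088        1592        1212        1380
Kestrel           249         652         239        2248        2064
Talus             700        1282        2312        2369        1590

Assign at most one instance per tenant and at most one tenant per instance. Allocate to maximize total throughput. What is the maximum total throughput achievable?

Max total: 10618 ops/s

This is the linear assignment problem.
Optimal: Flint→Machine M5 (2130 ops/s), Delta→Machine M3 (2155 ops/s), Talus→Machine M6 (2312 ops/s), Kestrel→Machine M2 (2248 ops/s), Summit→Machine M1 (1773 ops/s) — total 2130+2155+2312+2248+1773 = 10618 ops/s.
Max-entry greedy (repeatedly take the single best remaining cell) gives 10613 ops/s, worse by 5.
Next-best assignment: Flint→Machine M5, Delta→Machine M3, Summit→Machine M6, Talus→Machine M2, Kestrel→Machine M1 = 10613 ops/s.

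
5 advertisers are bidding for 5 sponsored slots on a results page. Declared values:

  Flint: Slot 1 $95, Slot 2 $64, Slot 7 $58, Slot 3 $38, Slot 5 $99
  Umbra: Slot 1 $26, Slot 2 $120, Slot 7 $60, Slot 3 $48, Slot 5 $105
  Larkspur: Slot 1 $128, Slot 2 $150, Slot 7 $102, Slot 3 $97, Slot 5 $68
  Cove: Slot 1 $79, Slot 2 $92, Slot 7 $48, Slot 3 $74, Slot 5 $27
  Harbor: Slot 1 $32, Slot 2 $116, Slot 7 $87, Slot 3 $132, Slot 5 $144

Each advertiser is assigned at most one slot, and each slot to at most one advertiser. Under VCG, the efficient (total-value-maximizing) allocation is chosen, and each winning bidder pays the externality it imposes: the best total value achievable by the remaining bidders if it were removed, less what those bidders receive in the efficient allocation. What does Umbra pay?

Umbra pays $48.

Efficient allocation: Flint→Slot 1 ($95), Umbra→Slot 2 ($120), Larkspur→Slot 7 ($102), Cove→Slot 3 ($74), Harbor→Slot 5 ($144); total welfare W = $535.
Umbra receives Slot 2 at value $120, so the others get W − 120 = $415.
Without Umbra: best allocation of the remaining 4 bidders over all 5 slots is Flint→Slot 1 ($95), Larkspur→Slot 2 ($150), Cove→Slot 3 ($74), Harbor→Slot 5 ($144), total $463.
VCG payment = (others' best without Umbra) − (others' welfare with Umbra) = 463 − 415 = $48.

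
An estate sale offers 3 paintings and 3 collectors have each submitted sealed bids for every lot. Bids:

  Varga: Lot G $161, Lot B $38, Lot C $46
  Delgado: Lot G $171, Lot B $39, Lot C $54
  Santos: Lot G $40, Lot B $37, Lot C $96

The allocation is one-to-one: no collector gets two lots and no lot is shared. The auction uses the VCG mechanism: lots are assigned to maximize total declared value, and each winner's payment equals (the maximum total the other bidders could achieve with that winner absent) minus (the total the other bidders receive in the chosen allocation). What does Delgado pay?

Delgado pays $123.

Efficient allocation: Varga→Lot B ($38), Delgado→Lot G ($171), Santos→Lot C ($96); total welfare W = $305.
Delgado receives Lot G at value $171, so the others get W − 171 = $134.
Without Delgado: best allocation of the remaining 2 bidders over all 3 lots is Varga→Lot G ($161), Santos→Lot C ($96), total $257.
VCG payment = (others' best without Delgado) − (others' welfare with Delgado) = 257 − 134 = $123.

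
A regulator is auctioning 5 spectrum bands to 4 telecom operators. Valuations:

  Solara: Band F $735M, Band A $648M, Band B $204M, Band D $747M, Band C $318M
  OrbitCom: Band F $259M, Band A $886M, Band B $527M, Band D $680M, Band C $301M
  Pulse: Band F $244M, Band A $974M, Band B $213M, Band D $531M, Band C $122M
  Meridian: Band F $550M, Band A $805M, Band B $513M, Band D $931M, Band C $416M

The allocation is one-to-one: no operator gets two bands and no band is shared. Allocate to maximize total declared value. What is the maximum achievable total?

Max total: $3167M

This is the linear assignment problem.
Optimal: Solara→Band F ($735M), OrbitCom→Band B ($527M), Pulse→Band A ($974M), Meridian→Band D ($931M) — total 735+527+974+931 = $3167M.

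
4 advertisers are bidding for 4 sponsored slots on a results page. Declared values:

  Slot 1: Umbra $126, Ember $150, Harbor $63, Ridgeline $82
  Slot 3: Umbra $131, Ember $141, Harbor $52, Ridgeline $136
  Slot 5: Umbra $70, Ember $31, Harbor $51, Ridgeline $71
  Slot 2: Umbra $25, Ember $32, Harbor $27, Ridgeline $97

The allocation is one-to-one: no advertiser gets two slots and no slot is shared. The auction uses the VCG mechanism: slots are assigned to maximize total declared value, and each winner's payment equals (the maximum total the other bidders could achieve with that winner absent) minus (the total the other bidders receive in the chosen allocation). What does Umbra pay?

Umbra pays $39.

Efficient allocation: Umbra→Slot 3 ($131), Ember→Slot 1 ($150), Harbor→Slot 5 ($51), Ridgeline→Slot 2 ($97); total welfare W = $429.
Umbra receives Slot 3 at value $131, so the others get W − 131 = $298.
Without Umbra: best allocation of the remaining 3 bidders over all 4 slots is Ember→Slot 1 ($150), Harbor→Slot 5 ($51), Ridgeline→Slot 3 ($136), total $337.
VCG payment = (others' best without Umbra) − (others' welfare with Umbra) = 337 − 298 = $39.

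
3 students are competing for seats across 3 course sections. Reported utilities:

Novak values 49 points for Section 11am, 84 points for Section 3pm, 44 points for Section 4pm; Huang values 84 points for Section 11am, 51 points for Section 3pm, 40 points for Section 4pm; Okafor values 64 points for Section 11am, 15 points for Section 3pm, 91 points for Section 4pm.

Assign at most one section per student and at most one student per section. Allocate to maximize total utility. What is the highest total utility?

Treat this as an assignment problem: match each student to one section.
Optimal: Novak→Section 3pm (84 points), Huang→Section 11am (84 points), Okafor→Section 4pm (91 points) — total 84+84+91 = 259 points.
Next-best assignment: Novak→Section 11am, Huang→Section 3pm, Okafor→Section 4pm = 191 points.
No other one-to-one assignment exceeds 259 points.

Max total: 259 points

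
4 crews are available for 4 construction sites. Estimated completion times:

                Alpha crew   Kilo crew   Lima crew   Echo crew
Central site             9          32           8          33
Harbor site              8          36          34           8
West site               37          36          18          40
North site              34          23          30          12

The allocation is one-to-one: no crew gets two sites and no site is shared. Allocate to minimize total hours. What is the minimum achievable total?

Minimum total: 58 hours

Optimal: Alpha crew→Central site (9 hours), Kilo crew→North site (23 hours), Lima crew→West site (18 hours), Echo crew→Harbor site (8 hours) — total 9+23+18+8 = 58 hours.
Next-best assignment: Alpha crew→Harbor site, Kilo crew→West site, Lima crew→Central site, Echo crew→North site = 64 hours.
Every other assignment is strictly worse.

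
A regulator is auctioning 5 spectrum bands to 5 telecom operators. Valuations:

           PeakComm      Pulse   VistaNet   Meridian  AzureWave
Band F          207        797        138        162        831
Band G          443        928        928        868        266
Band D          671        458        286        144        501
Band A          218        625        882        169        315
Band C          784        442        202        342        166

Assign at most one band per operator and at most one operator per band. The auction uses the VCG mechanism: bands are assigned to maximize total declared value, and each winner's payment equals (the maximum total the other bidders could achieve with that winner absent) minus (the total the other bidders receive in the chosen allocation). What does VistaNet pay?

VistaNet pays $158M.

Efficient allocation: PeakComm→Band C ($784M), Pulse→Band F ($797M), VistaNet→Band A ($882M), Meridian→Band G ($868M), AzureWave→Band D ($501M); total welfare W = $3832M.
VistaNet receives Band A at value $882M, so the others get W − 882 = $2950M.
Without VistaNet: best allocation of the remaining 4 bidders over all 5 bands is PeakComm→Band C ($784M), Pulse→Band A ($625M), Meridian→Band G ($868M), AzureWave→Band F ($831M), total $3108M.
VCG payment = (others' best without VistaNet) − (others' welfare with VistaNet) = 3108 − 2950 = $158M.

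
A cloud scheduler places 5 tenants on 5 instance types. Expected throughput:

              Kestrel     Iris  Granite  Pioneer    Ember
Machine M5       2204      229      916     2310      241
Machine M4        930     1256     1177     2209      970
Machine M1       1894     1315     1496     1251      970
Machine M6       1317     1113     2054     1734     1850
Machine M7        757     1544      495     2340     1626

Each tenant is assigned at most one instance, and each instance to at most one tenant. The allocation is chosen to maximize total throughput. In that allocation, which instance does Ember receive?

Ember receives Machine M7.

Optimal: Kestrel→Machine M5 (2204 ops/s), Iris→Machine M1 (1315 ops/s), Granite→Machine M6 (2054 ops/s), Pioneer→Machine M4 (2209 ops/s), Ember→Machine M7 (1626 ops/s) — total 2204+1315+2054+2209+1626 = 9408 ops/s.
Column-greedy (each instance in turn goes to its best remaining tenant) gives 9140 ops/s, worse by 268.
Next-best assignment: Kestrel→Machine M5, Iris→Machine M7, Granite→Machine M1, Pioneer→Machine M4, Ember→Machine M6 = 9303 ops/s.
Swapping Pioneer↔Kestrel (Pioneer→Machine M5 2310 ops/s, Kestrel→Machine M4 930 ops/s) loses 1173.
Ember's own top instance is Machine M6 (1850 ops/s), but forcing Ember→Machine M6 and reassigning the rest optimally gives only 9303 ops/s — worse by 105.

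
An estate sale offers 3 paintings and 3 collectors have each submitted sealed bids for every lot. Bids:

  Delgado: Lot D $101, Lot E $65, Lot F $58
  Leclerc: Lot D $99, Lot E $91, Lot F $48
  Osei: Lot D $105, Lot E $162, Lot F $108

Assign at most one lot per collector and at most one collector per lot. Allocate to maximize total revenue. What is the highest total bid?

Treat this as an assignment problem: match each collector to one lot.
Optimal: Delgado→Lot F ($58), Leclerc→Lot D ($99), Osei→Lot E ($162) — total 58+99+162 = $319.
Max-entry greedy (repeatedly take the single best remaining cell) gives $311, worse by 8.
Swapping Leclerc↔Osei (Leclerc→Lot E $91, Osei→Lot D $105) loses 65.
Checked against all permutations: $319 is optimal.

Maximum total: $319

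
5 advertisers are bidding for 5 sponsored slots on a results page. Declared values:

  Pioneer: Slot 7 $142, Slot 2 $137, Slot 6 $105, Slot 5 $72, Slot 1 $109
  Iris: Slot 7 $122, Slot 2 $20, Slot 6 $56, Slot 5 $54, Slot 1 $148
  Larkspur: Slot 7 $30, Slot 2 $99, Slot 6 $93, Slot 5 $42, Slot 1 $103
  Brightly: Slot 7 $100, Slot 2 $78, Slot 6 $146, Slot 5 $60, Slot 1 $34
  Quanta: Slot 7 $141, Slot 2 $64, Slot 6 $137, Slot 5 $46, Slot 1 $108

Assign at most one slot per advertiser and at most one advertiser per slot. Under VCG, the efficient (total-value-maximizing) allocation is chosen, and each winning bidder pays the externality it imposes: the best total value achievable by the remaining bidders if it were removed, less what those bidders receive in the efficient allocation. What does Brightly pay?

Brightly pays $58.

Efficient allocation: Pioneer→Slot 2 ($137), Iris→Slot 1 ($148), Larkspur→Slot 5 ($42), Brightly→Slot 6 ($146), Quanta→Slot 7 ($141); total welfare W = $614.
Brightly receives Slot 6 at value $146, so the others get W − 146 = $468.
Without Brightly: best allocation of the remaining 4 bidders over all 5 slots is Pioneer→Slot 7 ($142), Iris→Slot 1 ($148), Larkspur→Slot 2 ($99), Quanta→Slot 6 ($137), total $526.
VCG payment = (others' best without Brightly) − (others' welfare with Brightly) = 526 − 468 = $58.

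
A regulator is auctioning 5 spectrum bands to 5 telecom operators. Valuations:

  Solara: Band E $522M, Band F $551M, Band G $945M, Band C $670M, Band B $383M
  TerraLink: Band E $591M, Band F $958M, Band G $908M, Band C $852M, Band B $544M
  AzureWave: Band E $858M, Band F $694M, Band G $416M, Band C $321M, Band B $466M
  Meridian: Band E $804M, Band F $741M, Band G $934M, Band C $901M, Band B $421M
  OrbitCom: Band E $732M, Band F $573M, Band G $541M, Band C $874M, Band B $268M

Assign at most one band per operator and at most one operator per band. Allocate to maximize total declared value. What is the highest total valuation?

Optimal: Solara→Band G ($945M), TerraLink→Band F ($958M), AzureWave→Band E ($858M), Meridian→Band B ($421M), OrbitCom→Band C ($874M) — total 945+958+858+421+874 = $4056M.
Max-entry greedy (repeatedly take the single best remaining cell) gives $3930M, worse by 126.
No other one-to-one assignment exceeds $4056M.

Maximum total: $4056M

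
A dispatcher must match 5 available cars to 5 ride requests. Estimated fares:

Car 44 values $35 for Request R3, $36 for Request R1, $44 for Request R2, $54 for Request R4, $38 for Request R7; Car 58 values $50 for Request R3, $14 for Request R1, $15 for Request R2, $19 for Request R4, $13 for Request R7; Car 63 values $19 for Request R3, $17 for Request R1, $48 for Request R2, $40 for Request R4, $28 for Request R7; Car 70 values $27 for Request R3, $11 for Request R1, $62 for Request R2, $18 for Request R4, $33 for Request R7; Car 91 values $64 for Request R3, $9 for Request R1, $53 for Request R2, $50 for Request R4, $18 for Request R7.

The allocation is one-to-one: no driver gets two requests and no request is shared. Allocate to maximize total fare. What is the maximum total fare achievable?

Optimal: Car 44→Request R1 ($36), Car 58→Request R3 ($50), Car 63→Request R7 ($28), Car 70→Request R2 ($62), Car 91→Request R4 ($50) — total 36+50+28+62+50 = $226.
Next-best assignment: Car 44→Request R4, Car 58→Request R1, Car 63→Request R7, Car 70→Request R2, Car 91→Request R3 = $222.

Maximum total: $226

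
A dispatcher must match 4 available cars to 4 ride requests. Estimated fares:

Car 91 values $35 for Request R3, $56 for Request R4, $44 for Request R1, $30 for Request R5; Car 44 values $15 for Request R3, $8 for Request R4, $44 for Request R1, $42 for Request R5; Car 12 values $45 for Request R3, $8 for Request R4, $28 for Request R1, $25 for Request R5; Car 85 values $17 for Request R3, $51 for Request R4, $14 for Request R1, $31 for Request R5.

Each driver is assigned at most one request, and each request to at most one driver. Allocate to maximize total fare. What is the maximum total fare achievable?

Max total: $182

Treat this as an assignment problem: match each driver to one request.
Optimal: Car 91→Request R1 ($44), Car 44→Request R5 ($42), Car 12→Request R3 ($45), Car 85→Request R4 ($51) — total 44+42+45+51 = $182.
Column-greedy (each request in turn goes to its best remaining driver) gives $176, worse by 6.
Next-best assignment: Car 91→Request R4, Car 44→Request R1, Car 12→Request R3, Car 85→Request R5 = $176.
Checked against all permutations: $182 is optimal.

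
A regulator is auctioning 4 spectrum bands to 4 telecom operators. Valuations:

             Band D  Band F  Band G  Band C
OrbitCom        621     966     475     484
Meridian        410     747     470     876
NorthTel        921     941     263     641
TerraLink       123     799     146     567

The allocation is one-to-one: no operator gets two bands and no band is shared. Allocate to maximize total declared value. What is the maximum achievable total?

Optimal: OrbitCom→Band G ($475M), Meridian→Band C ($876M), NorthTel→Band D ($921M), TerraLink→Band F ($799M) — total 475+876+921+799 = $3071M.
Row-greedy (each operator in turn takes its best remaining band) gives $2909M, worse by 162.
Next-best assignment: OrbitCom→Band F, Meridian→Band G, NorthTel→Band D, TerraLink→Band C = $2924M.

Max total: $3071M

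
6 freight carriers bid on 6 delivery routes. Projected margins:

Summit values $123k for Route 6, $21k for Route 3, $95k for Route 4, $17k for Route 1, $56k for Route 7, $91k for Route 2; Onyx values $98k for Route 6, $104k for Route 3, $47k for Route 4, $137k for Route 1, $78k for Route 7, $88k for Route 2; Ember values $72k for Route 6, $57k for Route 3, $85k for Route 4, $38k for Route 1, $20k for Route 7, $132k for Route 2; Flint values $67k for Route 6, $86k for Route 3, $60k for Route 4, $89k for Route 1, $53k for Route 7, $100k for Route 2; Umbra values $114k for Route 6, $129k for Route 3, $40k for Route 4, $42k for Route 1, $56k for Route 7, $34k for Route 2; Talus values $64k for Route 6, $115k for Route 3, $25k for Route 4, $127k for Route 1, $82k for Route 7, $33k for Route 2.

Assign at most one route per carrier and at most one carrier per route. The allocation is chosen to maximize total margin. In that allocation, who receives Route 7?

This is a one-to-one assignment (maximum-weight bipartite matching).
Optimal: Summit→Route 6 ($123k), Onyx→Route 1 ($137k), Ember→Route 2 ($132k), Flint→Route 4 ($60k), Umbra→Route 3 ($129k), Talus→Route 7 ($82k) — total 123+137+132+60+129+82 = $663k.
Row-greedy (each carrier in turn takes its best remaining route) gives $559k, worse by 104.
Swapping Talus↔Flint (Talus→Route 4 $25k, Flint→Route 7 $53k) loses 64.
Every other assignment is strictly worse.
Talus's own top route is Route 1 ($127k), but forcing Talus→Route 1 and reassigning the rest optimally gives only $649k — worse by 14.

Talus receives Route 7.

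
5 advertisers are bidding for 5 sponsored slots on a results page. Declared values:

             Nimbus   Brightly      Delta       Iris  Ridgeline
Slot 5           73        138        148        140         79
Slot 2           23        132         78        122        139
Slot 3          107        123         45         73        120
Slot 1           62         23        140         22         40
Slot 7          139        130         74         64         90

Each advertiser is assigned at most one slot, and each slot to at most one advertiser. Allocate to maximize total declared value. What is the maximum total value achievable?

Optimal: Nimbus→Slot 7 ($139), Brightly→Slot 3 ($123), Delta→Slot 1 ($140), Iris→Slot 5 ($140), Ridgeline→Slot 2 ($139) — total 139+123+140+140+139 = $681.
Max-entry greedy (repeatedly take the single best remaining cell) gives $571, worse by 110.
Next-best assignment: Nimbus→Slot 7, Brightly→Slot 2, Delta→Slot 1, Iris→Slot 5, Ridgeline→Slot 3 = $671.

Maximum total: $681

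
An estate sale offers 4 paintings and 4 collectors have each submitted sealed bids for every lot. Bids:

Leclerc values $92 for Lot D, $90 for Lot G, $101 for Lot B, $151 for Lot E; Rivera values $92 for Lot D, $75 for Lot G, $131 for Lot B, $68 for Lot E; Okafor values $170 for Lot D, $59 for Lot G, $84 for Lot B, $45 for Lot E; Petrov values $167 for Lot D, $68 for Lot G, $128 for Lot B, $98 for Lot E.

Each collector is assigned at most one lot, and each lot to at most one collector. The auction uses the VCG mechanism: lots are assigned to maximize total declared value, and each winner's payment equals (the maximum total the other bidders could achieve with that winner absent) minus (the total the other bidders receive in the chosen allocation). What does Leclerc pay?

Leclerc pays $26.

Efficient allocation: Leclerc→Lot E ($151), Rivera→Lot G ($75), Okafor→Lot D ($170), Petrov→Lot B ($128); total welfare W = $524.
Leclerc receives Lot E at value $151, so the others get W − 151 = $373.
Without Leclerc: best allocation of the remaining 3 bidders over all 4 lots is Rivera→Lot B ($131), Okafor→Lot D ($170), Petrov→Lot E ($98), total $399.
VCG payment = (others' best without Leclerc) − (others' welfare with Leclerc) = 399 − 373 = $26.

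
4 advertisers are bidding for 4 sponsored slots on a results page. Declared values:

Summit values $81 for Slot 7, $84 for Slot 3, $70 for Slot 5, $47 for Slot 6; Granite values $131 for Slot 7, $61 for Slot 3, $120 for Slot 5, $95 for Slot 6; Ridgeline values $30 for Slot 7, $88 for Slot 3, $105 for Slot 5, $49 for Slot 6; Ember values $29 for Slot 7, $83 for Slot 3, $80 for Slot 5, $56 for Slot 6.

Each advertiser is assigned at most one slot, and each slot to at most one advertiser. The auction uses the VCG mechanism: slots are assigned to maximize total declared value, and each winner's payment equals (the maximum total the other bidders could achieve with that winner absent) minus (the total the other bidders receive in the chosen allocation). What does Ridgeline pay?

Efficient allocation: Summit→Slot 3 ($84), Granite→Slot 7 ($131), Ridgeline→Slot 5 ($105), Ember→Slot 6 ($56); total welfare W = $376.
Ridgeline receives Slot 5 at value $105, so the others get W − 105 = $271.
Without Ridgeline: best allocation of the remaining 3 bidders over all 4 slots is Summit→Slot 3 ($84), Granite→Slot 7 ($131), Ember→Slot 5 ($80), total $295.
VCG payment = (others' best without Ridgeline) − (others' welfare with Ridgeline) = 295 − 271 = $24.

Ridgeline pays $24.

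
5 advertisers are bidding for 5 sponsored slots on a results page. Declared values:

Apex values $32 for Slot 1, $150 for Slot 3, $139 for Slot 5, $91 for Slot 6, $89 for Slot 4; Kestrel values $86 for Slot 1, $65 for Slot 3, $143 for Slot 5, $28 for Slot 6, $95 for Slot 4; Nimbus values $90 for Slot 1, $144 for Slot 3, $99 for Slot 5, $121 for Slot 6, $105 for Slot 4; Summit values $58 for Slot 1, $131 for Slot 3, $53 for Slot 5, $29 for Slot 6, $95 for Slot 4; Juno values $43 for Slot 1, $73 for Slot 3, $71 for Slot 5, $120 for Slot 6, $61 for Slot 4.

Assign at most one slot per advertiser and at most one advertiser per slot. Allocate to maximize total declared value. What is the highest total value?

Maximum total: $598

This is the linear assignment problem.
Optimal: Apex→Slot 3 ($150), Kestrel→Slot 5 ($143), Nimbus→Slot 1 ($90), Summit→Slot 4 ($95), Juno→Slot 6 ($120) — total 150+143+90+95+120 = $598.
Checked against all permutations: $598 is optimal.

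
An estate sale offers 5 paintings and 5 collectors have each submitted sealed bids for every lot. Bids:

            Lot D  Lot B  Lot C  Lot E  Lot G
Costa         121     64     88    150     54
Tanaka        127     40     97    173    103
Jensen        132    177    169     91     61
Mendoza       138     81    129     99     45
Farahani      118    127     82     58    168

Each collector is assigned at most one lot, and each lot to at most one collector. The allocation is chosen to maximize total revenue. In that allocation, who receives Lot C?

This is the linear assignment problem.
Optimal: Costa→Lot D ($121), Tanaka→Lot E ($173), Jensen→Lot B ($177), Mendoza→Lot C ($129), Farahani→Lot G ($168) — total 121+173+177+129+168 = $768.
Column-greedy (each lot in turn goes to its best remaining collector) gives $730, worse by 38.
Next-best assignment: Costa→Lot E, Tanaka→Lot D, Jensen→Lot B, Mendoza→Lot C, Farahani→Lot G = $751.
Mendoza's own top lot is Lot D ($138), but forcing Mendoza→Lot D and reassigning the rest optimally gives only $744 — worse by 24.

Mendoza receives Lot C.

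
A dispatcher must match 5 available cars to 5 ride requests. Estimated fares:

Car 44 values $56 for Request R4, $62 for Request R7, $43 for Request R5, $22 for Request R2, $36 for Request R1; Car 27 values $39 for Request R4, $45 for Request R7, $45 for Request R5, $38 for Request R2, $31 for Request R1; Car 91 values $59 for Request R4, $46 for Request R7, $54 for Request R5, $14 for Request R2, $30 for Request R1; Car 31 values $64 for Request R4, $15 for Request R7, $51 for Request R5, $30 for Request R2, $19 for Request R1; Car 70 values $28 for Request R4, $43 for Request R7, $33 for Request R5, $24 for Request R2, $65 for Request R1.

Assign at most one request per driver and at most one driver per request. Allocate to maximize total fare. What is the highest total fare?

Max total: $283

Optimal: Car 44→Request R7 ($62), Car 27→Request R2 ($38), Car 91→Request R5 ($54), Car 31→Request R4 ($64), Car 70→Request R1 ($65) — total 62+38+54+64+65 = $283.
Row-greedy (each driver in turn takes its best remaining request) gives $261, worse by 22.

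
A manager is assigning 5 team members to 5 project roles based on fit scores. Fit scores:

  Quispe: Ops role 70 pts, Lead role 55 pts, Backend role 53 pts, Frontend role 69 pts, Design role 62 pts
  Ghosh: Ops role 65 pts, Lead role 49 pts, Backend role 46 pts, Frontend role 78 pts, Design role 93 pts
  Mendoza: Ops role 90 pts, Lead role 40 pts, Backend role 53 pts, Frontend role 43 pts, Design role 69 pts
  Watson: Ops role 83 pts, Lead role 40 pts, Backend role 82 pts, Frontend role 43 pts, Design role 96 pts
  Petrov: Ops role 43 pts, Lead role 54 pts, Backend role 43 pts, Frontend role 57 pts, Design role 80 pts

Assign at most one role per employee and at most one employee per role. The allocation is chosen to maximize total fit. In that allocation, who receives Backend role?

Watson receives Backend role.

This is a one-to-one assignment (maximum-weight bipartite matching).
Optimal: Quispe→Frontend role (69 pts), Ghosh→Design role (93 pts), Mendoza→Ops role (90 pts), Watson→Backend role (82 pts), Petrov→Lead role (54 pts) — total 69+93+90+82+54 = 388 pts.
Column-greedy (each role in turn goes to its best remaining employee) gives 385 pts, worse by 3.
Checked against all permutations: 388 pts is optimal.
Watson's own top role is Design role (96 pts), but forcing Watson→Design role and reassigning the rest optimally gives only 371 pts — worse by 17.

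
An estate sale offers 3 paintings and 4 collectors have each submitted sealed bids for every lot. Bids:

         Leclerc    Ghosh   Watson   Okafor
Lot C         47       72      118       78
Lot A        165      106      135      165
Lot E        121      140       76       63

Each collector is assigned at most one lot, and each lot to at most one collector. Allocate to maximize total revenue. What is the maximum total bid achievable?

Optimal: Watson→Lot C ($118), Leclerc→Lot A ($165), Ghosh→Lot E ($140) — total 118+165+140 = $423.

Maximum total: $423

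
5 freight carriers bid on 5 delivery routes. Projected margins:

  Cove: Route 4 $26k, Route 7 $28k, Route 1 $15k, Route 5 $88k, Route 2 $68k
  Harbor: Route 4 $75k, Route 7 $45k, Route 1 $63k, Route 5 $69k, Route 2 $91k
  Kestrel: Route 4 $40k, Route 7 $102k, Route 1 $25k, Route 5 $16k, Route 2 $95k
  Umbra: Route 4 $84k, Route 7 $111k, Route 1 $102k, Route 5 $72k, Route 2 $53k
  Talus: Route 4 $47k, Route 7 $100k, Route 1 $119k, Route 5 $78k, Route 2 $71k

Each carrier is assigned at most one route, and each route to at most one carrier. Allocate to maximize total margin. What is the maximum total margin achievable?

Max total: $488k

Optimal: Cove→Route 5 ($88k), Harbor→Route 4 ($75k), Kestrel→Route 2 ($95k), Umbra→Route 7 ($111k), Talus→Route 1 ($119k) — total 88+75+95+111+119 = $488k.
Next-best assignment: Cove→Route 5, Harbor→Route 2, Kestrel→Route 7, Umbra→Route 4, Talus→Route 1 = $484k.
No other one-to-one assignment exceeds $488k.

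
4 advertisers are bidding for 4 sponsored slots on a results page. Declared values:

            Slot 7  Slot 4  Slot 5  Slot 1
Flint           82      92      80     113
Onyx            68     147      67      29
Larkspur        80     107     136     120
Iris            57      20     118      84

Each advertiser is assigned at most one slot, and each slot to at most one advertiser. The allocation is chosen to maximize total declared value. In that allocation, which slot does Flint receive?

This is a one-to-one assignment (maximum-weight bipartite matching).
Optimal: Flint→Slot 7 ($82), Onyx→Slot 4 ($147), Larkspur→Slot 1 ($120), Iris→Slot 5 ($118) — total 82+147+120+118 = $467.
Column-greedy (each slot in turn goes to its best remaining advertiser) gives $449, worse by 18.
Checked against all permutations: $467 is optimal.
Flint's own top slot is Slot 1 ($113), but forcing Flint→Slot 1 and reassigning the rest optimally gives only $458 — worse by 9.

Flint receives Slot 7.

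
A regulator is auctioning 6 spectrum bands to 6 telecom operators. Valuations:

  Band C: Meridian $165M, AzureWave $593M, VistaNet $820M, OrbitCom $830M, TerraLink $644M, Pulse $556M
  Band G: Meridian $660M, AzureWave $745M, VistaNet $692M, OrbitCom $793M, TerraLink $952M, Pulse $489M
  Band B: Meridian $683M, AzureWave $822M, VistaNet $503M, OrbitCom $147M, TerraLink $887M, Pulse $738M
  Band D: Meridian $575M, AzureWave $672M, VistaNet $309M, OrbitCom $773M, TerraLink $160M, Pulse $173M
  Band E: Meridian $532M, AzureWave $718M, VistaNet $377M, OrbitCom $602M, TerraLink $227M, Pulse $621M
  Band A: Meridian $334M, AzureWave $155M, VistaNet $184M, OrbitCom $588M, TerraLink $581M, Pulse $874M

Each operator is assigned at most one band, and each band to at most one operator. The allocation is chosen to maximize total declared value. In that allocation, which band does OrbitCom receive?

OrbitCom receives Band D.

This is a one-to-one assignment (maximum-weight bipartite matching).
Optimal: Meridian→Band B ($683M), AzureWave→Band E ($718M), VistaNet→Band C ($820M), OrbitCom→Band D ($773M), TerraLink→Band G ($952M), Pulse→Band A ($874M) — total 683+718+820+773+952+874 = $4820M.
Max-entry greedy (repeatedly take the single best remaining cell) gives $4430M, worse by 390.
Swapping OrbitCom↔TerraLink (OrbitCom→Band G $793M, TerraLink→Band D $160M) loses 772.
OrbitCom's own top band is Band C ($830M), but forcing OrbitCom→Band C and reassigning the rest optimally gives only $4576M — worse by 244.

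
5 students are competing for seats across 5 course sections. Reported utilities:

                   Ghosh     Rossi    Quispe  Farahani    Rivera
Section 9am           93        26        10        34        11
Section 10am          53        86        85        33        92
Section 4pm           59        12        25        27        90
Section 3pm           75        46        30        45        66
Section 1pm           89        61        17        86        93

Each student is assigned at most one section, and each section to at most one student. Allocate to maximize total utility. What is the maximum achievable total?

Optimal: Ghosh→Section 9am (93 points), Rossi→Section 3pm (46 points), Quispe→Section 10am (85 points), Farahani→Section 1pm (86 points), Rivera→Section 4pm (90 points) — total 93+46+85+86+90 = 400 points.
Next-best assignment: Ghosh→Section 9am, Rossi→Section 10am, Quispe→Section 3pm, Farahani→Section 1pm, Rivera→Section 4pm = 385 points.

Maximum total: 400 points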